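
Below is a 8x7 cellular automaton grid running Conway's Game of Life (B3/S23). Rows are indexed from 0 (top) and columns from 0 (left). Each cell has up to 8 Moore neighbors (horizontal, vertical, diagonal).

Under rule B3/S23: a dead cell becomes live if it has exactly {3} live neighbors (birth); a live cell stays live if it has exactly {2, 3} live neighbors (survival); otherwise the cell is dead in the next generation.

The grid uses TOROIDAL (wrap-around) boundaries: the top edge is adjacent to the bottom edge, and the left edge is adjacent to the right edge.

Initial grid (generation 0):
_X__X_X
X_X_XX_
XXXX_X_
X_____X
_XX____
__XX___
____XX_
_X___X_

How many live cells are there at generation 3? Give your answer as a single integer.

Simulating step by step:
Generation 0 (given above): 22 live cells
Generation 1: 24 live cells
_XXXX_X
_______
__XX_X_
___X__X
XXXX___
_XXXX__
__XXXX_
X_____X
Generation 2: 20 live cells
_XXX_XX
_X___X_
__XXX__
X_____X
X______
X____X_
X____XX
X_____X
Generation 3: 28 live cells
_XX_XX_
XX___XX
XXXXXXX
XX_X__X
XX_____
XX___X_
_X___X_
__X_X__
Population at generation 3: 28

Answer: 28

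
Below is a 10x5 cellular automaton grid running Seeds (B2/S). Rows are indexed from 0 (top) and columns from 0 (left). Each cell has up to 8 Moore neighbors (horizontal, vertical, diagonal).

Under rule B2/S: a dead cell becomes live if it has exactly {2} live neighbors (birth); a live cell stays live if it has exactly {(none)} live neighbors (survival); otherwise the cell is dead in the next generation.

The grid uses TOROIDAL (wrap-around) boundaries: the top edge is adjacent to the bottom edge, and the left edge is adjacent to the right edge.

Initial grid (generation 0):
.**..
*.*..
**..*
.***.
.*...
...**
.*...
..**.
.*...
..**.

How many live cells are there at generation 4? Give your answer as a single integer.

Answer: 11

Derivation:
Simulating step by step:
Generation 0 (given above): 19 live cells
Generation 1: 7 live cells
*...*
.....
.....
.....
.....
.*...
*....
*....
....*
*....
Generation 2: 9 live cells
.*...
*...*
.....
.....
.....
*....
....*
.*...
.*...
.*.*.
Generation 3: 7 live cells
...*.
.*...
*...*
.....
.....
....*
.*...
..*..
.....
.....
Generation 4: 11 live cells
..*..
..**.
.*...
*...*
.....
*....
*.**.
.*...
.....
.....
Population at generation 4: 11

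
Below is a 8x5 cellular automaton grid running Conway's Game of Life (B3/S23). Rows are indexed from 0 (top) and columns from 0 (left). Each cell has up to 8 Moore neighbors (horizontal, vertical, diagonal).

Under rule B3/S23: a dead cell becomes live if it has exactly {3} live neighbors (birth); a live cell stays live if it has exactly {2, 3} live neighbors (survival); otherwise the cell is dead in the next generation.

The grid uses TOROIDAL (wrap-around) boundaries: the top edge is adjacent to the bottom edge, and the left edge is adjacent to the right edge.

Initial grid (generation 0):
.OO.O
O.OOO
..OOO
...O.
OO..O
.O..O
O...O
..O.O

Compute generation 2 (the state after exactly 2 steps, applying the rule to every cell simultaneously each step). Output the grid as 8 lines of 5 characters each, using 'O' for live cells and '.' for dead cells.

Answer: .....
.....
OO...
...OO
.O.OO
.O...
.O..O
O..O.

Derivation:
Simulating step by step:
Generation 0 (given above): 20 live cells
Generation 1: 13 live cells
.....
.....
OO...
.O...
.OOOO
.O.O.
.O..O
..O.O
Generation 2: 12 live cells
(generation 2 grid is the final answer)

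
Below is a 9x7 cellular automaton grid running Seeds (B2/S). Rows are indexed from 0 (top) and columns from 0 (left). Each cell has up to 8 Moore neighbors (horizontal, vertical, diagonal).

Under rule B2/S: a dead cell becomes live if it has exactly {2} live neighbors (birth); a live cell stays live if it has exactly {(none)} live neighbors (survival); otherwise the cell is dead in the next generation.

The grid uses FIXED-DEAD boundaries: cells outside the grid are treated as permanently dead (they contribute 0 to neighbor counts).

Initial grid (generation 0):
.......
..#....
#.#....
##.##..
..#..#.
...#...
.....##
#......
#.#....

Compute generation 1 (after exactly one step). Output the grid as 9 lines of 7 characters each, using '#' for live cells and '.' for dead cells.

Simulating step by step:
Generation 0 (given above): 15 live cells
Generation 1: 8 live cells
(generation 1 grid is the final answer)

Answer: .......
...#...
....#..
.....#.
#......
..#....
....#..
.....##
.......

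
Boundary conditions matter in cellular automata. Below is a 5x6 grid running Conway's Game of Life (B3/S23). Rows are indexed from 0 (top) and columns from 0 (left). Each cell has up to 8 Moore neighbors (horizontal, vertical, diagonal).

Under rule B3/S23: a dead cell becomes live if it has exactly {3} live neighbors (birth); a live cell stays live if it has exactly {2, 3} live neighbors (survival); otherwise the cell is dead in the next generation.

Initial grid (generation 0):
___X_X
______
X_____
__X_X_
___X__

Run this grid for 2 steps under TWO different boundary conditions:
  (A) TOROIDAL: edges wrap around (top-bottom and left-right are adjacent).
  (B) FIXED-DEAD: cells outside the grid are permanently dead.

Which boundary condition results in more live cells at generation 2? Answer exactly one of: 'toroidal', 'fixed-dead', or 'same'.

Answer: toroidal

Derivation:
Under TOROIDAL boundary, generation 2:
___X__
______
______
__XX__
__XXX_
Population = 6

Under FIXED-DEAD boundary, generation 2:
______
______
______
______
______
Population = 0

Comparison: toroidal=6, fixed-dead=0 -> toroidal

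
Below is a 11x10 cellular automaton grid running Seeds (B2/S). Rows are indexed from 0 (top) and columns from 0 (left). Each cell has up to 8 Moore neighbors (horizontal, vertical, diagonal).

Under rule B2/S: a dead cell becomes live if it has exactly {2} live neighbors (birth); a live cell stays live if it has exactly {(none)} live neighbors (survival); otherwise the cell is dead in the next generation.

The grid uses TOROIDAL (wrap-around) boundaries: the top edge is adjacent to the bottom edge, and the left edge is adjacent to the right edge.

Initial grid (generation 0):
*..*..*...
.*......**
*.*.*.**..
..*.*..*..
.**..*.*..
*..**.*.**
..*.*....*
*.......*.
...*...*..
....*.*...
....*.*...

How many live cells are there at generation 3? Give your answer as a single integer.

Answer: 15

Derivation:
Simulating step by step:
Generation 0 (given above): 35 live cells
Generation 1: 15 live cells
.**.*...*.
....*.....
..........
*.........
..........
..........
..........
.**.*..*..
....***.**
..........
..........
Generation 2: 20 live cells
.....*....
.**..*....
..........
..........
..........
..........
.***......
*........*
***.......
....*.****
.***......
Generation 3: 15 live cells
*.....*...
....*.*...
.**.......
..........
..........
.*.*......
.........*
..........
...*.**...
.....*....
*........*
Population at generation 3: 15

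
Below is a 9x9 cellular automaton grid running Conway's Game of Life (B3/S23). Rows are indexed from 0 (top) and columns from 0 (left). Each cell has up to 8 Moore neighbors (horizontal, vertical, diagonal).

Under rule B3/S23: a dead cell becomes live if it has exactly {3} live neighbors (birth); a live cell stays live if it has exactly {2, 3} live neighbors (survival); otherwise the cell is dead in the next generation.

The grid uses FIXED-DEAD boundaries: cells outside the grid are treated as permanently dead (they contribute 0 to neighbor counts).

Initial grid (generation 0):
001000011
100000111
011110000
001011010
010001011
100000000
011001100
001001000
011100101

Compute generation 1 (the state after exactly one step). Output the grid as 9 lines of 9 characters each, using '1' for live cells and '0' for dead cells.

Simulating step by step:
Generation 0 (given above): 31 live cells
Generation 1: 30 live cells
(generation 1 grid is the final answer)

Answer: 000000101
000000101
011010001
000001011
010011011
101001010
011001100
000011010
011100000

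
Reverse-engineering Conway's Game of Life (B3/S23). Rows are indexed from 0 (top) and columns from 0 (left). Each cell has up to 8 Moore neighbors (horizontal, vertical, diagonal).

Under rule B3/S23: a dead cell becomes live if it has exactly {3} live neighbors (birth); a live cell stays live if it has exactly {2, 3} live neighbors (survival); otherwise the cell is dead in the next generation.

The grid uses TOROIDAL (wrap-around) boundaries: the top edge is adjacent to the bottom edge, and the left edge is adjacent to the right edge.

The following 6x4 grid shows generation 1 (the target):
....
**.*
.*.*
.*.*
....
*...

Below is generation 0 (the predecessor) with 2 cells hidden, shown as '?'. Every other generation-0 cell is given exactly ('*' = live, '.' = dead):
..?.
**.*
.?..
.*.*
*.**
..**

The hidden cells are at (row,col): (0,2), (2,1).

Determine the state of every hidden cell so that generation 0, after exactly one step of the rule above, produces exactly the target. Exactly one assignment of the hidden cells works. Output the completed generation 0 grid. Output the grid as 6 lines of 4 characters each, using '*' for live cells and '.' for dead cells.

Hidden generation-0 cells (in order): (0,2), (2,1).
A hidden cell only influences target cells in its own 3x3 neighborhood. Try each of the 2^2 = 4 assignments, step the completed generation 0 forward once under B3/S23, and compare with the target:
  (0,2)=. (2,1)=. -> step gives (0,1)='*' but target has '.' -> reject
  (0,2)=. (2,1)=* -> step gives (0,1)='*' but target has '.' -> reject
  (0,2)=* (2,1)=. -> step gives (1,2)='*' but target has '.' -> reject
  (0,2)=* (2,1)=* -> step reproduces the target at every cell -> ACCEPT
Unique solution: (0,2)=live, (2,1)=live.
Check: live-neighbor counts of every cell in the completed generation 0:
4445
3342
6353
5353
4455
3445
Applying B3/S23 to generation 0 with these counts gives:
....
**.*
.*.*
.*.*
....
*...
which matches the target exactly.

Answer: ..*.
**.*
.*..
.*.*
*.**
..**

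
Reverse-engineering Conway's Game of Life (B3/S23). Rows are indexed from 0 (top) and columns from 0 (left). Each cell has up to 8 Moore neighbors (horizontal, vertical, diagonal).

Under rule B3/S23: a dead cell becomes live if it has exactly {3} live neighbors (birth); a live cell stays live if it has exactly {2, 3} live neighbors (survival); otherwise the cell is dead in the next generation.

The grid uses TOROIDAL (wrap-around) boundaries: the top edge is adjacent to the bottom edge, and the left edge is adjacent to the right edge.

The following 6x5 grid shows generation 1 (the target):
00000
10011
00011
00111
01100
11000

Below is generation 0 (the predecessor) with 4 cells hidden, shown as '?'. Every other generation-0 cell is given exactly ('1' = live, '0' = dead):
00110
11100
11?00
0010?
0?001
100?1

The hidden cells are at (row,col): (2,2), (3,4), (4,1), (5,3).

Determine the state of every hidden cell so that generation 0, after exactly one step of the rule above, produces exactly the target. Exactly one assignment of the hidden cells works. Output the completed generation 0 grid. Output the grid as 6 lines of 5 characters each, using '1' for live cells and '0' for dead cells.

Hidden generation-0 cells (in order): (2,2), (3,4), (4,1), (5,3).
A hidden cell only influences target cells in its own 3x3 neighborhood. Try each of the 2^4 = 16 assignments, step the completed generation 0 forward once under B3/S23, and compare with the target:
  (2,2)=0 (3,4)=0 (4,1)=0 (5,3)=0 -> step gives (0,2)='1' but target has '0' -> reject
  (2,2)=0 (3,4)=0 (4,1)=0 (5,3)=1 -> step gives (2,0)='1' but target has '0' -> reject
  (2,2)=0 (3,4)=0 (4,1)=1 (5,3)=0 -> step gives (0,2)='1' but target has '0' -> reject
  (2,2)=0 (3,4)=0 (4,1)=1 (5,3)=1 -> step gives (2,0)='1' but target has '0' -> reject
  (2,2)=0 (3,4)=1 (4,1)=0 (5,3)=0 -> step gives (0,2)='1' but target has '0' -> reject
  (2,2)=0 (3,4)=1 (4,1)=0 (5,3)=1 -> step gives (3,1)='1' but target has '0' -> reject
  (2,2)=0 (3,4)=1 (4,1)=1 (5,3)=0 -> step gives (0,2)='1' but target has '0' -> reject
  (2,2)=0 (3,4)=1 (4,1)=1 (5,3)=1 -> step reproduces the target at every cell -> ACCEPT
  (2,2)=1 (3,4)=0 (4,1)=0 (5,3)=0 -> step gives (0,2)='1' but target has '0' -> reject
  (2,2)=1 (3,4)=0 (4,1)=0 (5,3)=1 -> step gives (1,3)='0' but target has '1' -> reject
  (2,2)=1 (3,4)=0 (4,1)=1 (5,3)=0 -> step gives (0,2)='1' but target has '0' -> reject
  (2,2)=1 (3,4)=0 (4,1)=1 (5,3)=1 -> step gives (1,3)='0' but target has '1' -> reject
  (2,2)=1 (3,4)=1 (4,1)=0 (5,3)=0 -> step gives (0,2)='1' but target has '0' -> reject
  (2,2)=1 (3,4)=1 (4,1)=0 (5,3)=1 -> step gives (1,3)='0' but target has '1' -> reject
  (2,2)=1 (3,4)=1 (4,1)=1 (5,3)=0 -> step gives (0,2)='1' but target has '0' -> reject
  (2,2)=1 (3,4)=1 (4,1)=1 (5,3)=1 -> step gives (1,3)='0' but target has '1' -> reject
Unique solution: (2,2)=dead, (3,4)=live, (4,1)=live, (5,3)=live.
Check: live-neighbor counts of every cell in the completed generation 0:
45445
35433
45433
54232
52354
33444
Applying B3/S23 to generation 0 with these counts gives:
00000
10011
00011
00111
01100
11000
which matches the target exactly.

Answer: 00110
11100
11000
00101
01001
10011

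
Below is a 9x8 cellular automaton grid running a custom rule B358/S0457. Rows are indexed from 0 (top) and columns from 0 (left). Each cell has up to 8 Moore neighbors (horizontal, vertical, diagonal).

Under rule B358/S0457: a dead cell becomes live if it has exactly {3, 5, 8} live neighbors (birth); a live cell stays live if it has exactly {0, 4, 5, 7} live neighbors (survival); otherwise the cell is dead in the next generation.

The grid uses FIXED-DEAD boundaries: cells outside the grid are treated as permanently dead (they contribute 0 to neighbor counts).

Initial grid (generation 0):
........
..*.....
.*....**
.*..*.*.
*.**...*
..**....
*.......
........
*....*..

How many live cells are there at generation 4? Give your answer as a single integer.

Answer: 8

Derivation:
Simulating step by step:
Generation 0 (given above): 16 live cells
Generation 1: 11 live cells
........
........
..*..*..
*..*.*..
..***...
........
*.......
........
*....*..
Generation 2: 9 live cells
........
........
....*...
**.**...
........
...*....
*.......
........
*....*..
Generation 3: 8 live cells
........
........
...*....
........
..***...
...*....
*.......
........
*....*..
Generation 4: 8 live cells
........
........
...*....
..*.*...
........
..*.*...
*.......
........
*....*..
Population at generation 4: 8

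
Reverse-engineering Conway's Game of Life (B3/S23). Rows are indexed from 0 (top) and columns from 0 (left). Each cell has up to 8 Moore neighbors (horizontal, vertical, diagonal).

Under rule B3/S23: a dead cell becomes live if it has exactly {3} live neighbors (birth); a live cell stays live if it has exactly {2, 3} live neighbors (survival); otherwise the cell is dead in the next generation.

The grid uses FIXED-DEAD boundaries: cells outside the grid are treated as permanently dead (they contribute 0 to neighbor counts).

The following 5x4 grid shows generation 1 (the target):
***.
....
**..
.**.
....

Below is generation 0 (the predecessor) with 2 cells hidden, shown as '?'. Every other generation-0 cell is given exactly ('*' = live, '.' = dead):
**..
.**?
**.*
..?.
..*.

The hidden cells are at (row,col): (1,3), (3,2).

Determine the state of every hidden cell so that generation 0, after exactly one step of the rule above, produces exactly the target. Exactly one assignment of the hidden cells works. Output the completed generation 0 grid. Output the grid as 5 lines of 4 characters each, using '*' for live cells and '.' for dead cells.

Answer: **..
.**.
**.*
....
..*.

Derivation:
Hidden generation-0 cells (in order): (1,3), (3,2).
A hidden cell only influences target cells in its own 3x3 neighborhood. Try each of the 2^2 = 4 assignments, step the completed generation 0 forward once under B3/S23, and compare with the target:
  (1,3)=. (3,2)=. -> step reproduces the target at every cell -> ACCEPT
  (1,3)=. (3,2)=* -> step gives (2,1)='.' but target has '*' -> reject
  (1,3)=* (3,2)=. -> step gives (0,2)='.' but target has '*' -> reject
  (1,3)=* (3,2)=* -> step gives (0,2)='.' but target has '*' -> reject
Unique solution: (1,3)=dead, (3,2)=dead.
Check: live-neighbor counts of every cell in the completed generation 0:
2331
5542
2341
2332
0101
Applying B3/S23 to generation 0 with these counts gives:
***.
....
**..
.**.
....
which matches the target exactly.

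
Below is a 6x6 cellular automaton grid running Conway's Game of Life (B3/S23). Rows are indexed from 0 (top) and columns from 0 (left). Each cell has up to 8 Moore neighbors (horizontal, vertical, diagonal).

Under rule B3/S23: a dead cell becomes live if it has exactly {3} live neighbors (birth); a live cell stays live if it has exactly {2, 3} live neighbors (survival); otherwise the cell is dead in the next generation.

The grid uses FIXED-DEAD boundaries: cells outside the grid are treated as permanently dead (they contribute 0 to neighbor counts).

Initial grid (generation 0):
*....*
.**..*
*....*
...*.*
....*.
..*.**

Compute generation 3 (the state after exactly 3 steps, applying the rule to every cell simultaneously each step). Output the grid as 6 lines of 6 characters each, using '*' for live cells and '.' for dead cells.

Simulating step by step:
Generation 0 (given above): 13 live cells
Generation 1: 12 live cells
.*....
**..**
.**..*
.....*
......
...***
Generation 2: 11 live cells
**....
*...**
***..*
......
.....*
....*.
Generation 3: 10 live cells
(generation 3 grid is the final answer)

Answer: **....
..*.**
**..**
.*....
......
......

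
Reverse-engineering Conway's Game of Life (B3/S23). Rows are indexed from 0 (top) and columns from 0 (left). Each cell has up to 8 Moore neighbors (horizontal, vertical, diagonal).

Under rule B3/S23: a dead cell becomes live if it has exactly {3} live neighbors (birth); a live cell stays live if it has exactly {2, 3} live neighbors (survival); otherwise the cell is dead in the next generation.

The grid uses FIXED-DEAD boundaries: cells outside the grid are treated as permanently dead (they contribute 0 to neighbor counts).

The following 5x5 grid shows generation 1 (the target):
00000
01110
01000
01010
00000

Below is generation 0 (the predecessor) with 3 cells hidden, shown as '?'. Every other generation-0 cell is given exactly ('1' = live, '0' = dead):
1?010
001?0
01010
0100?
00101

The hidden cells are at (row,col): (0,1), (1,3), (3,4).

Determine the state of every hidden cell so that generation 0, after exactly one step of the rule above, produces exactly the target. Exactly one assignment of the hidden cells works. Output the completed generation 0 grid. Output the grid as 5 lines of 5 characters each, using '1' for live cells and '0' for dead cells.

Hidden generation-0 cells (in order): (0,1), (1,3), (3,4).
A hidden cell only influences target cells in its own 3x3 neighborhood. Try each of the 2^3 = 8 assignments, step the completed generation 0 forward once under B3/S23, and compare with the target:
  (0,1)=0 (1,3)=0 (3,4)=0 -> step reproduces the target at every cell -> ACCEPT
  (0,1)=0 (1,3)=0 (3,4)=1 -> step gives (2,3)='1' but target has '0' -> reject
  (0,1)=0 (1,3)=1 (3,4)=0 -> step gives (0,2)='1' but target has '0' -> reject
  (0,1)=0 (1,3)=1 (3,4)=1 -> step gives (0,2)='1' but target has '0' -> reject
  (0,1)=1 (1,3)=0 (3,4)=0 -> step gives (0,1)='1' but target has '0' -> reject
  (0,1)=1 (1,3)=0 (3,4)=1 -> step gives (0,1)='1' but target has '0' -> reject
  (0,1)=1 (1,3)=1 (3,4)=0 -> step gives (0,1)='1' but target has '0' -> reject
  (0,1)=1 (1,3)=1 (3,4)=1 -> step gives (0,1)='1' but target has '0' -> reject
Unique solution: (0,1)=dead, (1,3)=dead, (3,4)=dead.
Check: live-neighbor counts of every cell in the completed generation 0:
02211
23332
22411
22432
12120
Applying B3/S23 to generation 0 with these counts gives:
00000
01110
01000
01010
00000
which matches the target exactly.

Answer: 10010
00100
01010
01000
00101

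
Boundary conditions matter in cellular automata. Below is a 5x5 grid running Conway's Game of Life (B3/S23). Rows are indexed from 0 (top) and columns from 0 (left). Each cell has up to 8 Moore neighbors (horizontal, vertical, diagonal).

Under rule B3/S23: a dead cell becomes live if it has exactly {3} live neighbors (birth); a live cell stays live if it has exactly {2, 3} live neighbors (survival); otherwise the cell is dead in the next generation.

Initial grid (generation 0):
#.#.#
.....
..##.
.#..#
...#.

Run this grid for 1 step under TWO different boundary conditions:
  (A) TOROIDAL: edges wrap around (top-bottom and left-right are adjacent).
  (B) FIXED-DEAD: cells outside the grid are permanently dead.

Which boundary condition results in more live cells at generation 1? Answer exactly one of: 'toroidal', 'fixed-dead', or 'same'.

Under TOROIDAL boundary, generation 1:
...##
.##.#
..##.
....#
.###.
Population = 11

Under FIXED-DEAD boundary, generation 1:
.....
.##..
..##.
....#
.....
Population = 5

Comparison: toroidal=11, fixed-dead=5 -> toroidal

Answer: toroidal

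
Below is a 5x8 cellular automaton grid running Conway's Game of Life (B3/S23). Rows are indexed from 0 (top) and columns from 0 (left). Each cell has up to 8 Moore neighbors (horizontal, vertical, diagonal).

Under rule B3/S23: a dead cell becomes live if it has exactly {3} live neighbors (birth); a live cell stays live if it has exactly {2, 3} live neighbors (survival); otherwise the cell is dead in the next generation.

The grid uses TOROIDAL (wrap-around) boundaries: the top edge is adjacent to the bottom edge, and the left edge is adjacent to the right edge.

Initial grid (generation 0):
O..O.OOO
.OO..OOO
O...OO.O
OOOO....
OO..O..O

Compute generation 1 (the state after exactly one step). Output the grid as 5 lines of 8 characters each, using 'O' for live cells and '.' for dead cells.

Answer: ...O....
.OOO....
....OO..
..OO.OO.
....OO..

Derivation:
Simulating step by step:
Generation 0 (given above): 22 live cells
Generation 1: 12 live cells
(generation 1 grid is the final answer)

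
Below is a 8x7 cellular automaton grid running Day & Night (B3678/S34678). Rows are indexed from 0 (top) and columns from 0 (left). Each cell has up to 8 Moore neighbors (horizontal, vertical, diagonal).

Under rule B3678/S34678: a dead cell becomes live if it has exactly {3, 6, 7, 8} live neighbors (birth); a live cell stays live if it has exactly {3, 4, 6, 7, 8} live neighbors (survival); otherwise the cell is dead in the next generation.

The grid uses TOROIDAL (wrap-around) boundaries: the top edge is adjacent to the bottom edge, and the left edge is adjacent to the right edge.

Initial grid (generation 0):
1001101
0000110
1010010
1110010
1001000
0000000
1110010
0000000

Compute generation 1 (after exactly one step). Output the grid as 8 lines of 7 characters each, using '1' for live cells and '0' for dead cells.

Answer: 0000100
1100110
0001010
1011100
0010001
1010001
0000000
0011110

Derivation:
Simulating step by step:
Generation 0 (given above): 19 live cells
Generation 1: 20 live cells
(generation 1 grid is the final answer)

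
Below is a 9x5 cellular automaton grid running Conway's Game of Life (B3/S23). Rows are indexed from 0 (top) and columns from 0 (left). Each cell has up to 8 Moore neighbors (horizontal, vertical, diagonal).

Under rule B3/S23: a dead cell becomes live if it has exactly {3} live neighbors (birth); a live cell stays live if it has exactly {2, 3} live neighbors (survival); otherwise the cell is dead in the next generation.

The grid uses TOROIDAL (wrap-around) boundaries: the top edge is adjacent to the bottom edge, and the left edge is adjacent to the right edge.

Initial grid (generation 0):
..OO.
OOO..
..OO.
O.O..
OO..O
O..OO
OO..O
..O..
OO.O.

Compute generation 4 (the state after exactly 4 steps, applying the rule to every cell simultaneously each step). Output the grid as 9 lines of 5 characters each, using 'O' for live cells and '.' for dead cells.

Simulating step by step:
Generation 0 (given above): 22 live cells
Generation 1: 17 live cells
...O.
....O
O..OO
O.O..
..O..
..OO.
.OO..
..OO.
.O.OO
Generation 2: 15 live cells
O.OO.
O....
OO.O.
O.O..
..O..
...O.
.O...
O...O
....O
Generation 3: 20 live cells
OO.O.
O..O.
O.O..
O.OOO
.OOO.
..O..
O...O
O...O
.O...
Generation 4: 19 live cells
(generation 4 grid is the final answer)

Answer: OO...
O..O.
O.O..
O....
O....
O.O.O
OO.OO
.O..O
.OO..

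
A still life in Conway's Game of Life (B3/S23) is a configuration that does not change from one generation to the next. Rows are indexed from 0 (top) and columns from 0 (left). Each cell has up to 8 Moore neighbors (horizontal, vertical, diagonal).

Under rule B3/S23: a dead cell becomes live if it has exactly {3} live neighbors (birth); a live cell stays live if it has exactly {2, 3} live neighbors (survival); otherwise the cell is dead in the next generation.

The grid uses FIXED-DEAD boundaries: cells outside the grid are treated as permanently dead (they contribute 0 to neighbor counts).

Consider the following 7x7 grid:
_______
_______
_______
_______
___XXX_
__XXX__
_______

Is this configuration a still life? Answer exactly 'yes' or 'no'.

Answer: no

Derivation:
Compute generation 1 and compare to generation 0 (given above):
Generation 1:
_______
_______
_______
____X__
__X__X_
__X__X_
___X___
Cell (3,4) differs: gen0=0 vs gen1=1 -> NOT a still life.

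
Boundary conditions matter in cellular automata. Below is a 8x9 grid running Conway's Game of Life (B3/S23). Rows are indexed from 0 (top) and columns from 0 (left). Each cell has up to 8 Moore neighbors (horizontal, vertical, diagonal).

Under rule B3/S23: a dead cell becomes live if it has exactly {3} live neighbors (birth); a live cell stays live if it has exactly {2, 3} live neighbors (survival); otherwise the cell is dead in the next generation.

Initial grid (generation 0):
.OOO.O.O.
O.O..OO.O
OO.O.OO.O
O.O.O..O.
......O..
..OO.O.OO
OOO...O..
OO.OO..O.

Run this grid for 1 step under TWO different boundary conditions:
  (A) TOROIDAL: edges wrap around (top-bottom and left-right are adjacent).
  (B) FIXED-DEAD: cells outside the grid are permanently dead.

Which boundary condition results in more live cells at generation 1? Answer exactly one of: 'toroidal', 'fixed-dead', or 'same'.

Answer: fixed-dead

Derivation:
Under TOROIDAL boundary, generation 1:
.....O.O.
.........
...O.....
O.OOO..O.
.OO.OOO..
O.OO.O.OO
.....OO..
....OO.O.
Population = 24

Under FIXED-DEAD boundary, generation 1:
.OOOOO.O.
O.......O
O..O....O
O.OOO..O.
.OO.OOO.O
..OO.O.O.
O....OO.O
O..O.....
Population = 32

Comparison: toroidal=24, fixed-dead=32 -> fixed-dead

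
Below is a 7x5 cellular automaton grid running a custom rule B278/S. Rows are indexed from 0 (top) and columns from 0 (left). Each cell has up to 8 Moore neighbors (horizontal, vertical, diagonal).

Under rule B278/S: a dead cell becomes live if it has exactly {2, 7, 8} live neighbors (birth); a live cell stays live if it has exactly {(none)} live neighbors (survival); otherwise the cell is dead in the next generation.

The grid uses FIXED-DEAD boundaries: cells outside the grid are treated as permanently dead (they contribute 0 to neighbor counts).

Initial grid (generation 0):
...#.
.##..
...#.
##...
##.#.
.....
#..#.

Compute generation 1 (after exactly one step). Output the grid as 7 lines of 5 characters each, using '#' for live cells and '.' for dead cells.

Answer: .#...
....#
.....
...##
.....
...##
.....

Derivation:
Simulating step by step:
Generation 0 (given above): 11 live cells
Generation 1: 6 live cells
(generation 1 grid is the final answer)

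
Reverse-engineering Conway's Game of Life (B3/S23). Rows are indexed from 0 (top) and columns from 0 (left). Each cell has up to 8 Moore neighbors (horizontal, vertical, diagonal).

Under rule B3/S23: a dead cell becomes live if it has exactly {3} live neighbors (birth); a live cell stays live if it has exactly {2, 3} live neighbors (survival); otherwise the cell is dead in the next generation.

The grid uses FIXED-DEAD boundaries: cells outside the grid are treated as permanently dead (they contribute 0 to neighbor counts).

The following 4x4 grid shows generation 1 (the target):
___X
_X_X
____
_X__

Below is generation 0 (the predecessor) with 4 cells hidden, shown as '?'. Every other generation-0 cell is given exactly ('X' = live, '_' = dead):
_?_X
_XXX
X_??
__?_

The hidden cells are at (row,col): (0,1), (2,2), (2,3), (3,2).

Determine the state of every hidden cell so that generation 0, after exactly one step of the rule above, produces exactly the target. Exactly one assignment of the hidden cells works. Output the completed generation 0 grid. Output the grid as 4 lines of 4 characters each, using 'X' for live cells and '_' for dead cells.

Hidden generation-0 cells (in order): (0,1), (2,2), (2,3), (3,2).
A hidden cell only influences target cells in its own 3x3 neighborhood. Try each of the 2^4 = 16 assignments, step the completed generation 0 forward once under B3/S23, and compare with the target:
  (0,1)=_ (2,2)=_ (2,3)=_ (3,2)=_ -> step gives (1,2)='X' but target has '_' -> reject
  (0,1)=_ (2,2)=_ (2,3)=_ (3,2)=X -> step gives (1,2)='X' but target has '_' -> reject
  (0,1)=_ (2,2)=_ (2,3)=X (3,2)=_ -> step gives (2,1)='X' but target has '_' -> reject
  (0,1)=_ (2,2)=_ (2,3)=X (3,2)=X -> step gives (2,3)='X' but target has '_' -> reject
  (0,1)=_ (2,2)=X (2,3)=_ (3,2)=_ -> step gives (2,2)='X' but target has '_' -> reject
  (0,1)=_ (2,2)=X (2,3)=_ (3,2)=X -> step reproduces the target at every cell -> ACCEPT
  (0,1)=_ (2,2)=X (2,3)=X (3,2)=_ -> step gives (1,3)='_' but target has 'X' -> reject
  (0,1)=_ (2,2)=X (2,3)=X (3,2)=X -> step gives (1,3)='_' but target has 'X' -> reject
  (0,1)=X (2,2)=_ (2,3)=_ (3,2)=_ -> step gives (0,1)='X' but target has '_' -> reject
  (0,1)=X (2,2)=_ (2,3)=_ (3,2)=X -> step gives (0,1)='X' but target has '_' -> reject
  (0,1)=X (2,2)=_ (2,3)=X (3,2)=_ -> step gives (0,1)='X' but target has '_' -> reject
  (0,1)=X (2,2)=_ (2,3)=X (3,2)=X -> step gives (0,1)='X' but target has '_' -> reject
  (0,1)=X (2,2)=X (2,3)=_ (3,2)=_ -> step gives (0,1)='X' but target has '_' -> reject
  (0,1)=X (2,2)=X (2,3)=_ (3,2)=X -> step gives (0,1)='X' but target has '_' -> reject
  (0,1)=X (2,2)=X (2,3)=X (3,2)=_ -> step gives (0,1)='X' but target has '_' -> reject
  (0,1)=X (2,2)=X (2,3)=X (3,2)=X -> step gives (0,1)='X' but target has '_' -> reject
Unique solution: (0,1)=dead, (2,2)=live, (2,3)=dead, (3,2)=live.
Check: live-neighbor counts of every cell in the completed generation 0:
1242
2343
1544
1312
Applying B3/S23 to generation 0 with these counts gives:
___X
_X_X
____
_X__
which matches the target exactly.

Answer: ___X
_XXX
X_X_
__X_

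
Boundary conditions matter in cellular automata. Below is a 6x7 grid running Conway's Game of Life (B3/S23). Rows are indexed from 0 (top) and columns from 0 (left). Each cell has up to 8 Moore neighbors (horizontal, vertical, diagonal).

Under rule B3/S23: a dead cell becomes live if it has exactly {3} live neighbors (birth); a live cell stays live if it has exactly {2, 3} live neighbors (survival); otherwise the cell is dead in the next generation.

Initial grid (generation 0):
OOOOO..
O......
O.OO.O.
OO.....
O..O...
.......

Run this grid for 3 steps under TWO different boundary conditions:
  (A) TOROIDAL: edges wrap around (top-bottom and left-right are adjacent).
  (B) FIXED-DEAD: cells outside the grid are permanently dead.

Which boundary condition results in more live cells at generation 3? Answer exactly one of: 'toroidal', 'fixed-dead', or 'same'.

Answer: fixed-dead

Derivation:
Under TOROIDAL boundary, generation 3:
.OOOOO.
...OOO.
...OOO.
.......
.O..O..
.......
Population = 13

Under FIXED-DEAD boundary, generation 3:
OOO....
O..O...
O..OO..
O.OO...
OOO....
.......
Population = 14

Comparison: toroidal=13, fixed-dead=14 -> fixed-dead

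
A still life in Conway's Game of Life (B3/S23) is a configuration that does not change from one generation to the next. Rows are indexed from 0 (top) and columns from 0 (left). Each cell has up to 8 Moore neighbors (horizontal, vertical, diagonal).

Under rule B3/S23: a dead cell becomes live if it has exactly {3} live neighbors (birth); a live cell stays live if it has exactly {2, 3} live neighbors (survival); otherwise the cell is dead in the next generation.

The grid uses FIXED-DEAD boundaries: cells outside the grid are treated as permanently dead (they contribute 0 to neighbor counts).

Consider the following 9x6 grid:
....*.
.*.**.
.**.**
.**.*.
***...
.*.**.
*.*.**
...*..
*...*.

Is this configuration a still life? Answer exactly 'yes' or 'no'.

Compute generation 1 and compare to generation 0 (given above):
Generation 1:
...**.
.*....
*....*
....**
*...*.
....**
.**..*
.*.*.*
......
Cell (0,3) differs: gen0=0 vs gen1=1 -> NOT a still life.

Answer: no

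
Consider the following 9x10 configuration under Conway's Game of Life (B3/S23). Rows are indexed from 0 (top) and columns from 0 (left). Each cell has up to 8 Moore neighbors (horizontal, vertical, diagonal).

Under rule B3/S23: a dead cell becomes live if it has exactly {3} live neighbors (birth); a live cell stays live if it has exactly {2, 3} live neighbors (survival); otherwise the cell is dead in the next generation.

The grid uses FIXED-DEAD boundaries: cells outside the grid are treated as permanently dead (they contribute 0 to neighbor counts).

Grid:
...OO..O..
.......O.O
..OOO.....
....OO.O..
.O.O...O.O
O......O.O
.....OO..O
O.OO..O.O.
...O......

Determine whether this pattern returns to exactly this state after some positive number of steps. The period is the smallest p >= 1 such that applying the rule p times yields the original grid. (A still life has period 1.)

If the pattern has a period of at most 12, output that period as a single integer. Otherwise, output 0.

Simulating and comparing each generation to the original:
Gen 0 (original, given above): 27 live cells
Gen 1: 27 live cells, differs from original
Gen 2: 23 live cells, differs from original
Gen 3: 22 live cells, differs from original
Gen 4: 30 live cells, differs from original
Gen 5: 24 live cells, differs from original
Gen 6: 26 live cells, differs from original
Gen 7: 25 live cells, differs from original
Gen 8: 25 live cells, differs from original
Gen 9: 27 live cells, differs from original
Gen 10: 29 live cells, differs from original
Gen 11: 34 live cells, differs from original
Gen 12: 29 live cells, differs from original
No period found within 12 steps.

Answer: 0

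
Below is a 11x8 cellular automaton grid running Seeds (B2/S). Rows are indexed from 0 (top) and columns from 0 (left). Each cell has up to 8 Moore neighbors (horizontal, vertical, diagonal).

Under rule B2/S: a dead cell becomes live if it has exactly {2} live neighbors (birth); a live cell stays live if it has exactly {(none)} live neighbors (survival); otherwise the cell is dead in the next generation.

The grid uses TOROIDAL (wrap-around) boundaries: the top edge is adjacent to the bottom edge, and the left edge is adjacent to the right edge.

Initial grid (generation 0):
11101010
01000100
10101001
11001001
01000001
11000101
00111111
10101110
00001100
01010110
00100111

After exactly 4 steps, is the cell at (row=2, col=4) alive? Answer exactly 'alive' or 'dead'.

Simulating step by step:
Generation 0 (given above): 42 live cells
Generation 1: 5 live cells
00000000
00000000
00000000
00000100
00001100
00000000
00000000
00000000
10000000
10000000
00000000
Generation 2: 8 live cells
00000000
00000000
00000000
00000010
00000010
00001100
00000000
00000000
01000001
01000001
00000000
Generation 3: 13 live cells
00000000
00000000
00000000
00000101
00001001
00000010
00001100
10000000
00100010
00100010
10000000
Generation 4: 19 live cells
00000000
00000000
00000010
10001000
10000000
00010001
00000011
01011011
00010100
00010100
01000001

Cell (2,4) at generation 4: 0 -> dead

Answer: dead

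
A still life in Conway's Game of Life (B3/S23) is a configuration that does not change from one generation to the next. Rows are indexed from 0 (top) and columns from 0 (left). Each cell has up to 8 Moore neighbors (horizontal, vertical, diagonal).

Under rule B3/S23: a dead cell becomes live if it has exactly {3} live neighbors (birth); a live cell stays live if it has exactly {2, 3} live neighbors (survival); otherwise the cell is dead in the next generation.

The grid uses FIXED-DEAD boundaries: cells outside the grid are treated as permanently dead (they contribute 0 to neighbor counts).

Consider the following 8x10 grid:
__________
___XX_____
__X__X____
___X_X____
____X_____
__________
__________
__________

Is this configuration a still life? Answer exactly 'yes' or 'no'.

Answer: yes

Derivation:
Compute generation 1 and compare to generation 0 (given above):
Generation 1:
__________
___XX_____
__X__X____
___X_X____
____X_____
__________
__________
__________
The grids are IDENTICAL -> still life.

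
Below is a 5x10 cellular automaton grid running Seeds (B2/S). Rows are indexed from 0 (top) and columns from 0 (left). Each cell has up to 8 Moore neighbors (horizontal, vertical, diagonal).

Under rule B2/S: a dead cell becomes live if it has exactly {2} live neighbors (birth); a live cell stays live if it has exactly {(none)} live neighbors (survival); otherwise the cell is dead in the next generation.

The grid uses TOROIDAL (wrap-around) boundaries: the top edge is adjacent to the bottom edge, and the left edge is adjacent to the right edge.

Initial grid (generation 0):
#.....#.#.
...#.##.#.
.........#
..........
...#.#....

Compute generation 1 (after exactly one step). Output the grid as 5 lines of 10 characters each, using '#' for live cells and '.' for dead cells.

Simulating step by step:
Generation 0 (given above): 10 live cells
Generation 1: 14 live cells
(generation 1 grid is the final answer)

Answer: ..##......
#...#.....
....#####.
....#.....
....#.##.#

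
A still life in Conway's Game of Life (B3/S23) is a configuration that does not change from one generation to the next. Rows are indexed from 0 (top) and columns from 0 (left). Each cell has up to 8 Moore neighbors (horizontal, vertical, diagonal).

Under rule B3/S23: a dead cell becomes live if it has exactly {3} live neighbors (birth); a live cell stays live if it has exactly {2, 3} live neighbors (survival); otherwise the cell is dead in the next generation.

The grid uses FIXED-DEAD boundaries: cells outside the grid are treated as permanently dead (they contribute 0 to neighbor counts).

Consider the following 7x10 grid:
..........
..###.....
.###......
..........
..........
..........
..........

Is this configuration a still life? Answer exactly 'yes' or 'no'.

Compute generation 1 and compare to generation 0 (given above):
Generation 1:
...#......
.#..#.....
.#..#.....
..#.......
..........
..........
..........
Cell (0,3) differs: gen0=0 vs gen1=1 -> NOT a still life.

Answer: no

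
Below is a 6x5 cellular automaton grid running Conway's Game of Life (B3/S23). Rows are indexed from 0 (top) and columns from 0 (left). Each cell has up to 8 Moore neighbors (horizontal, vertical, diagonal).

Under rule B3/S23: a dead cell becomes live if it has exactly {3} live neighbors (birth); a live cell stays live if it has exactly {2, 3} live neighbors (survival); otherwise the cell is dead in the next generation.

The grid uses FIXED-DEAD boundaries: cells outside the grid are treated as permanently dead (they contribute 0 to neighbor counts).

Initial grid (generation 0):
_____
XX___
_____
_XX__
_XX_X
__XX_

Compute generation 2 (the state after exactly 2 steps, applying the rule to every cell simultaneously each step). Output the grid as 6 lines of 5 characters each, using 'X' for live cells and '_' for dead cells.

Simulating step by step:
Generation 0 (given above): 9 live cells
Generation 1: 8 live cells
_____
_____
X_X__
_XXX_
_____
_XXX_
Generation 2: 6 live cells
(generation 2 grid is the final answer)

Answer: _____
_____
__XX_
_XXX_
_____
__X__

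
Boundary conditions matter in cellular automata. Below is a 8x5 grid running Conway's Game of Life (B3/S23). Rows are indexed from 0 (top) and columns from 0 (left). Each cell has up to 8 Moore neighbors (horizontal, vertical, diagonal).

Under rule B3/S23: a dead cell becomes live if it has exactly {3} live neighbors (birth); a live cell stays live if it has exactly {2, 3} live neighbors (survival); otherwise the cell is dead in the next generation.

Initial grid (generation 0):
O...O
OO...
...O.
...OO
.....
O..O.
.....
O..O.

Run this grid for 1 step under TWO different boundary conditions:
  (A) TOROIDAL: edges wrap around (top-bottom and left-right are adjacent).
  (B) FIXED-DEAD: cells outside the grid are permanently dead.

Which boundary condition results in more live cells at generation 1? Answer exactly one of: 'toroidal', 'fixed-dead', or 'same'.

Answer: fixed-dead

Derivation:
Under TOROIDAL boundary, generation 1:
.....
OO...
O.OO.
...OO
...O.
.....
.....
O....
Population = 9

Under FIXED-DEAD boundary, generation 1:
OO...
OO...
..OOO
...OO
...OO
.....
.....
.....
Population = 11

Comparison: toroidal=9, fixed-dead=11 -> fixed-dead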